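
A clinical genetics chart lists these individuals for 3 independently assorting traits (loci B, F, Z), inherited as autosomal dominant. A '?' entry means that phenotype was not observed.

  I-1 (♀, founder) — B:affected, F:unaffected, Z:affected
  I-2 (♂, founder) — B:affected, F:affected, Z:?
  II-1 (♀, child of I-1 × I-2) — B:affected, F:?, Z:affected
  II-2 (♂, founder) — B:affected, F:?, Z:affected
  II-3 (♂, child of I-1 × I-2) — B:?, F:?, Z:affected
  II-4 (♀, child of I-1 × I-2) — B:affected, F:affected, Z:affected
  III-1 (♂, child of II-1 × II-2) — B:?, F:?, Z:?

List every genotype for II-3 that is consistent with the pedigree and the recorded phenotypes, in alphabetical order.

B/I-1 aff ·: Bb|BB
B/I-2 aff ·: Bb|BB
B/II-1 aff I-1×I-2: Bb|BB
B/II-2 aff ·: Bb|BB
B/II-3 ? I-1×I-2: bb|Bb|BB
B/II-4 aff I-1×I-2: Bb|BB
B/III-1 ? II-1×II-2: bb|Bb|BB
⇒ B over [I-1,I-2,II-1,II-2,II-3,II-4,III-1]: 115 consistent
F/I-1 un ·: ff
F/I-2 aff ·: Ff|FF
F/II-1 ? I-1×I-2: ff|Ff
F/II-2 ? ·: ff|Ff|FF
F/II-3 ? I-1×I-2: ff|Ff
F/II-4 aff I-1×I-2: Ff
F/III-1 ? II-1×II-2: ff|Ff|FF
⇒ F over [I-1,I-2,II-1,II-2,II-3,II-4,III-1]: 29 consistent
Z/I-1 aff ·: Zz|ZZ
Z/I-2 ? ·: zz|Zz|ZZ
Z/II-1 aff I-1×I-2: Zz|ZZ
Z/II-2 aff ·: Zz|ZZ
Z/II-3 aff I-1×I-2: Zz|ZZ
Z/II-4 aff I-1×I-2: Zz|ZZ
Z/III-1 ? II-1×II-2: zz|Zz|ZZ
⇒ Z over [I-1,I-2,II-1,II-2,II-3,II-4,III-1]: 109 consistent

II-3 ∈ {BB Ff ZZ, BB Ff Zz, BB ff ZZ, BB ff Zz, Bb Ff ZZ, Bb Ff Zz, Bb ff ZZ, Bb ff Zz, bb Ff ZZ, bb Ff Zz, bb ff ZZ, bb ff Zz}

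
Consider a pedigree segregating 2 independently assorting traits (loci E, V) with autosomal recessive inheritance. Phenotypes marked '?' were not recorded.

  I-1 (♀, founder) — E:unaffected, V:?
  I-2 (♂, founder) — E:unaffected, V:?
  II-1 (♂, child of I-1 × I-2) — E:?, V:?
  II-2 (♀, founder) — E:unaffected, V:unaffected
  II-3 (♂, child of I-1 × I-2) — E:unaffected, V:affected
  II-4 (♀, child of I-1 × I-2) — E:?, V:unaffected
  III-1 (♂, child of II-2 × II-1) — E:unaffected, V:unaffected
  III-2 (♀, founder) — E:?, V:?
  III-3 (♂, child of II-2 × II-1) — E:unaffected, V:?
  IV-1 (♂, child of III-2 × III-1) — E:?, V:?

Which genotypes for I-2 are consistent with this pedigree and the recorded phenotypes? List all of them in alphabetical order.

E/I-1 un ·: EE|Ee
E/I-2 un ·: EE|Ee
E/II-1 ? I-1×I-2: EE|Ee|ee
E/II-2 un ·: EE|Ee
E/II-3 un I-1×I-2: EE|Ee
E/II-4 ? I-1×I-2: EE|Ee|ee
E/III-1 un II-2×II-1: EE|Ee
E/III-2 ? ·: EE|Ee|ee
E/III-3 un II-2×II-1: EE|Ee
E/IV-1 ? III-2×III-1: EE|Ee|ee
⇒ E over [I-1,I-2,II-1,II-2,II-3,II-4,III-1,III-2,III-3,IV-1]: 1090 consistent
V/I-1 ? ·: Vv|vv
V/I-2 ? ·: Vv|vv
V/II-1 ? I-1×I-2: VV|Vv|vv
V/II-2 un ·: VV|Vv
V/II-3 aff I-1×I-2: vv
V/II-4 un I-1×I-2: VV|Vv
V/III-1 un II-2×II-1: VV|Vv
V/III-2 ? ·: VV|Vv|vv
V/III-3 ? II-2×II-1: VV|Vv|vv
V/IV-1 ? III-2×III-1: VV|Vv|vv
⇒ V over [I-1,I-2,II-1,II-2,II-3,II-4,III-1,III-2,III-3,IV-1]: 356 consistent

I-2 ∈ {EE Vv, EE vv, Ee Vv, Ee vv}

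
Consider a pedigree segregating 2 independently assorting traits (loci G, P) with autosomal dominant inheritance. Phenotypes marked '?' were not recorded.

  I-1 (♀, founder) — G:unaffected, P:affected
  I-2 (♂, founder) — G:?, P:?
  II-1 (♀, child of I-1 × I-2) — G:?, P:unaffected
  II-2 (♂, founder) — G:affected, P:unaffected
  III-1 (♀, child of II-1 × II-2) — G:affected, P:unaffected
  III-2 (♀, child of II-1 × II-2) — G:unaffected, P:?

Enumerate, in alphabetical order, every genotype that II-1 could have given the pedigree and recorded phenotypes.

G/I-1 un ·: gg
G/I-2 ? ·: gg|Gg|GG
G/II-1 ? I-1×I-2: gg|Gg
G/II-2 aff ·: Gg
G/III-1 aff II-1×II-2: Gg|GG
G/III-2 un II-1×II-2: gg
⇒ G over [I-1,I-2,II-1,II-2,III-1,III-2]: 6 consistent
P/I-1 aff ·: Pp
P/I-2 ? ·: pp|Pp
P/II-1 un I-1×I-2: pp
P/II-2 un ·: pp
P/III-1 un II-1×II-2: pp
P/III-2 ? II-1×II-2: pp
⇒ P over [I-1,I-2,II-1,II-2,III-1,III-2]: 2 consistent

II-1 ∈ {Gg pp, gg pp}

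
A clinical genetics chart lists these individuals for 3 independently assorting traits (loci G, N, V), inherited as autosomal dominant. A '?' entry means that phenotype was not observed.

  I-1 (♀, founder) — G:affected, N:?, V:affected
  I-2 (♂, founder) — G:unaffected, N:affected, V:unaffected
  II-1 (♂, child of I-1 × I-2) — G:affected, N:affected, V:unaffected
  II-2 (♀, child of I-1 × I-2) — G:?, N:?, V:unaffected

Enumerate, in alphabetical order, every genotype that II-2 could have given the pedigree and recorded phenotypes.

G/I-1 aff ·: Gg|GG
G/I-2 un ·: gg
G/II-1 aff I-1×I-2: Gg
G/II-2 ? I-1×I-2: gg|Gg
⇒ G over [I-1,I-2,II-1,II-2]: 3 consistent
N/I-1 ? ·: nn|Nn|NN
N/I-2 aff ·: Nn|NN
N/II-1 aff I-1×I-2: Nn|NN
N/II-2 ? I-1×I-2: nn|Nn|NN
⇒ N over [I-1,I-2,II-1,II-2]: 18 consistent
V/I-1 aff ·: Vv
V/I-2 un ·: vv
V/II-1 un I-1×I-2: vv
V/II-2 un I-1×I-2: vv
⇒ V over [I-1,I-2,II-1,II-2]: 1 consistent

II-2 ∈ {Gg NN vv, Gg Nn vv, Gg nn vv, gg NN vv, gg Nn vv, gg nn vv}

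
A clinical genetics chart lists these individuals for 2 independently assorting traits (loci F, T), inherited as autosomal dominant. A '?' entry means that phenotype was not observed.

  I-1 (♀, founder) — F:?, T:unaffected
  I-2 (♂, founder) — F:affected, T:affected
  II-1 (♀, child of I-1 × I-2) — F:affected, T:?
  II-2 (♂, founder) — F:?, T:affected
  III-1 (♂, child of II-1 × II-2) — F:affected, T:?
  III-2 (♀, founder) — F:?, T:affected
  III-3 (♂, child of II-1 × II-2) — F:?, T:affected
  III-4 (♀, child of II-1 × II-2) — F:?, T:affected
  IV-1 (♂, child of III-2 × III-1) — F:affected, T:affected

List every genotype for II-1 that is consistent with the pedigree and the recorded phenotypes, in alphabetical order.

F/I-1 ? ·: ff|Ff|FF
F/I-2 aff ·: Ff|FF
F/II-1 aff I-1×I-2: Ff|FF
F/II-2 ? ·: ff|Ff|FF
F/III-1 aff II-1×II-2: Ff|FF
F/III-2 ? ·: ff|Ff|FF
F/III-3 ? II-1×II-2: ff|Ff|FF
F/III-4 ? II-1×II-2: ff|Ff|FF
F/IV-1 aff III-2×III-1: Ff|FF
⇒ F over [I-1,I-2,II-1,II-2,III-1,III-2,III-3,III-4,IV-1]: 865 consistent
T/I-1 un ·: tt
T/I-2 aff ·: Tt|TT
T/II-1 ? I-1×I-2: tt|Tt
T/II-2 aff ·: Tt|TT
T/III-1 ? II-1×II-2: tt|Tt|TT
T/III-2 aff ·: Tt|TT
T/III-3 aff II-1×II-2: Tt|TT
T/III-4 aff II-1×II-2: Tt|TT
T/IV-1 aff III-2×III-1: Tt|TT
⇒ T over [I-1,I-2,II-1,II-2,III-1,III-2,III-3,III-4,IV-1]: 138 consistent

II-1 ∈ {FF Tt, FF tt, Ff Tt, Ff tt}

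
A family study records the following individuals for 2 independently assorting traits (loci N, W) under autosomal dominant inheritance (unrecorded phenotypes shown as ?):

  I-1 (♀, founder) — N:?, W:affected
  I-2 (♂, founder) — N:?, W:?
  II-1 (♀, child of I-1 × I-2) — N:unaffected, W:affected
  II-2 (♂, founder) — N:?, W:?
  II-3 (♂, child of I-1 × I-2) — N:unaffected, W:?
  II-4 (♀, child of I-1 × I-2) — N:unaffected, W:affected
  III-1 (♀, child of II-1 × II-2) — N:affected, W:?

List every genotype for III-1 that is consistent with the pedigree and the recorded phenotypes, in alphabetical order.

N/I-1 ? ·: nn|Nn
N/I-2 ? ·: nn|Nn
N/II-1 un I-1×I-2: nn
N/II-2 ? ·: Nn|NN
N/II-3 un I-1×I-2: nn
N/II-4 un I-1×I-2: nn
N/III-1 aff II-1×II-2: Nn
⇒ N over [I-1,I-2,II-1,II-2,II-3,II-4,III-1]: 8 consistent
W/I-1 aff ·: Ww|WW
W/I-2 ? ·: ww|Ww|WW
W/II-1 aff I-1×I-2: Ww|WW
W/II-2 ? ·: ww|Ww|WW
W/II-3 ? I-1×I-2: ww|Ww|WW
W/II-4 aff I-1×I-2: Ww|WW
W/III-1 ? II-1×II-2: ww|Ww|WW
⇒ W over [I-1,I-2,II-1,II-2,II-3,II-4,III-1]: 179 consistent

III-1 ∈ {Nn WW, Nn Ww, Nn ww}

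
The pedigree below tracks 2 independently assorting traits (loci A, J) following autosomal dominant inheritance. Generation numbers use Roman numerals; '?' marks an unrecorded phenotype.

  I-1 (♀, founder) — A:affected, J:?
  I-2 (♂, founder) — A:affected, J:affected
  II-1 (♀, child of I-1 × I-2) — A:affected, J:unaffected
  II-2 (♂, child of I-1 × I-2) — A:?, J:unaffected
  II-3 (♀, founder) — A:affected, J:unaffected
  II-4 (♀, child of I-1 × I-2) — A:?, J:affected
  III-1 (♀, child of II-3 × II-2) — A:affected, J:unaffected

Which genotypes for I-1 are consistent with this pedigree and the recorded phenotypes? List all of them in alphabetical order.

A/I-1 aff ·: Aa|AA
A/I-2 aff ·: Aa|AA
A/II-1 aff I-1×I-2: Aa|AA
A/II-2 ? I-1×I-2: aa|Aa|AA
A/II-3 aff ·: Aa|AA
A/II-4 ? I-1×I-2: aa|Aa|AA
A/III-1 aff II-3×II-2: Aa|AA
⇒ A over [I-1,I-2,II-1,II-2,II-3,II-4,III-1]: 113 consistent
J/I-1 ? ·: jj|Jj
J/I-2 aff ·: Jj
J/II-1 un I-1×I-2: jj
J/II-2 un I-1×I-2: jj
J/II-3 un ·: jj
J/II-4 aff I-1×I-2: Jj|JJ
J/III-1 un II-3×II-2: jj
⇒ J over [I-1,I-2,II-1,II-2,II-3,II-4,III-1]: 3 consistent

I-1 ∈ {AA Jj, AA jj, Aa Jj, Aa jj}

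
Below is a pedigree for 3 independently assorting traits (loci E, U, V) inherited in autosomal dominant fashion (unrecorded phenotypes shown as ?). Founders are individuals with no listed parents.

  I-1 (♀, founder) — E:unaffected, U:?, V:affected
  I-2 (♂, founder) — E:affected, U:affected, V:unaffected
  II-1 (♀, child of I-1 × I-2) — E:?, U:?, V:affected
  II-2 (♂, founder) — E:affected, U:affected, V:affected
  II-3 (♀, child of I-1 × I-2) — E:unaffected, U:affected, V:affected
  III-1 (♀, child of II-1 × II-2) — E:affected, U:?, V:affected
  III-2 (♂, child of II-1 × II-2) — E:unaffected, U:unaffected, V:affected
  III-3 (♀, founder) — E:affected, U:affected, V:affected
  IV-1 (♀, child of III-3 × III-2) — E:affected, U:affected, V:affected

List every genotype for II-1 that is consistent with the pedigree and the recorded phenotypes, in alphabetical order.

E/I-1 un ·: ee
E/I-2 aff ·: Ee
E/II-1 ? I-1×I-2: ee|Ee
E/II-2 aff ·: Ee
E/II-3 un I-1×I-2: ee
E/III-1 aff II-1×II-2: Ee|EE
E/III-2 un II-1×II-2: ee
E/III-3 aff ·: Ee|EE
E/IV-1 aff III-3×III-2: Ee
⇒ E over [I-1,I-2,II-1,II-2,II-3,III-1,III-2,III-3,IV-1]: 6 consistent
U/I-1 ? ·: uu|Uu|UU
U/I-2 aff ·: Uu|UU
U/II-1 ? I-1×I-2: uu|Uu
U/II-2 aff ·: Uu
U/II-3 aff I-1×I-2: Uu|UU
U/III-1 ? II-1×II-2: uu|Uu|UU
U/III-2 un II-1×II-2: uu
U/III-3 aff ·: Uu|UU
U/IV-1 aff III-3×III-2: Uu
⇒ U over [I-1,I-2,II-1,II-2,II-3,III-1,III-2,III-3,IV-1]: 60 consistent
V/I-1 aff ·: Vv|VV
V/I-2 un ·: vv
V/II-1 aff I-1×I-2: Vv
V/II-2 aff ·: Vv|VV
V/II-3 aff I-1×I-2: Vv
V/III-1 aff II-1×II-2: Vv|VV
V/III-2 aff II-1×II-2: Vv|VV
V/III-3 aff ·: Vv|VV
V/IV-1 aff III-3×III-2: Vv|VV
⇒ V over [I-1,I-2,II-1,II-2,II-3,III-1,III-2,III-3,IV-1]: 56 consistent

II-1 ∈ {Ee Uu Vv, Ee uu Vv, ee Uu Vv, ee uu Vv}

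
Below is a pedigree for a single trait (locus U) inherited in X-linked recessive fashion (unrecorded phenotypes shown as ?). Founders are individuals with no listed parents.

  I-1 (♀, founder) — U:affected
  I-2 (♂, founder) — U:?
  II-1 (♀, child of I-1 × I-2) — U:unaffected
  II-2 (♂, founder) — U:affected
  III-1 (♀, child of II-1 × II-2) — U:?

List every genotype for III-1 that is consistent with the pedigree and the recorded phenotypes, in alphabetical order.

U/I-1 aff ·: X^uX^u
U/I-2 ? ·: X^UY
U/II-1 un I-1×I-2: X^UX^u
U/II-2 aff ·: X^uY
U/III-1 ? II-1×II-2: X^UX^u|X^uX^u
⇒ U over [I-1,I-2,II-1,II-2,III-1]: 2 consistent

III-1 ∈ {X^UX^u, X^uX^u}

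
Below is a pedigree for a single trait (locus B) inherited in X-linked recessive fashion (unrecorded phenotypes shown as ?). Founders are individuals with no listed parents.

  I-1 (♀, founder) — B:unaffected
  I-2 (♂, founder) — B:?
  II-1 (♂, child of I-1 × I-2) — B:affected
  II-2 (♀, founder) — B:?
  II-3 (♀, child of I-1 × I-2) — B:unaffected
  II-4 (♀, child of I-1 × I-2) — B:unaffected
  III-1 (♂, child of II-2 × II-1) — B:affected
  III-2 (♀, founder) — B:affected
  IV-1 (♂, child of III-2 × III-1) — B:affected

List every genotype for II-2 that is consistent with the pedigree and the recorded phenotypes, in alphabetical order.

II-2 ∈ {X^BX^b, X^bX^b}

B/I-1 un ·: X^BX^b
B/I-2 ? ·: X^BY|X^bY
B/II-1 aff I-1×I-2: X^bY
B/II-2 ? ·: X^BX^b|X^bX^b
B/II-3 un I-1×I-2: X^BX^B|X^BX^b
B/II-4 un I-1×I-2: X^BX^B|X^BX^b
B/III-1 aff II-2×II-1: X^bY
B/III-2 aff ·: X^bX^b
B/IV-1 aff III-2×III-1: X^bY
⇒ B over [I-1,I-2,II-1,II-2,II-3,II-4,III-1,III-2,IV-1]: 10 consistent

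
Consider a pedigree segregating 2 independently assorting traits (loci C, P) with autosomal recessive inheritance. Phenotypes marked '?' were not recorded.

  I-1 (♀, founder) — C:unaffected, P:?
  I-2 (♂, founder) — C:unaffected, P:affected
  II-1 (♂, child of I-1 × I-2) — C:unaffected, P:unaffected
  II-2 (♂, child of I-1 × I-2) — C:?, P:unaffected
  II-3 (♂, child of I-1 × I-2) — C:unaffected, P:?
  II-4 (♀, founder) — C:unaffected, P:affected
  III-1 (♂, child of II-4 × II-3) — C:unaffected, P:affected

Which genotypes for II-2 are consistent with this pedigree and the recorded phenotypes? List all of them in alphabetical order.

II-2 ∈ {CC Pp, Cc Pp, cc Pp}

C/I-1 un ·: CC|Cc
C/I-2 un ·: CC|Cc
C/II-1 un I-1×I-2: CC|Cc
C/II-2 ? I-1×I-2: CC|Cc|cc
C/II-3 un I-1×I-2: CC|Cc
C/II-4 un ·: CC|Cc
C/III-1 un II-4×II-3: CC|Cc
⇒ C over [I-1,I-2,II-1,II-2,II-3,II-4,III-1]: 101 consistent
P/I-1 ? ·: PP|Pp
P/I-2 aff ·: pp
P/II-1 un I-1×I-2: Pp
P/II-2 un I-1×I-2: Pp
P/II-3 ? I-1×I-2: Pp|pp
P/II-4 aff ·: pp
P/III-1 aff II-4×II-3: pp
⇒ P over [I-1,I-2,II-1,II-2,II-3,II-4,III-1]: 3 consistent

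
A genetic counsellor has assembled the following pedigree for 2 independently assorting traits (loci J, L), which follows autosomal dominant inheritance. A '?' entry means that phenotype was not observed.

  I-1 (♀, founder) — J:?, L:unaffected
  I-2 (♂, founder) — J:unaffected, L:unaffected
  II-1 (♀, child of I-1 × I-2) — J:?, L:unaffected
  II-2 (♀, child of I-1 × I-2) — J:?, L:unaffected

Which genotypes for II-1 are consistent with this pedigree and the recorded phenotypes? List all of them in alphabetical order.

J/I-1 ? ·: jj|Jj|JJ
J/I-2 un ·: jj
J/II-1 ? I-1×I-2: jj|Jj
J/II-2 ? I-1×I-2: jj|Jj
⇒ J over [I-1,I-2,II-1,II-2]: 6 consistent
L/I-1 un ·: ll
L/I-2 un ·: ll
L/II-1 un I-1×I-2: ll
L/II-2 un I-1×I-2: ll
⇒ L over [I-1,I-2,II-1,II-2]: 1 consistent

II-1 ∈ {Jj ll, jj ll}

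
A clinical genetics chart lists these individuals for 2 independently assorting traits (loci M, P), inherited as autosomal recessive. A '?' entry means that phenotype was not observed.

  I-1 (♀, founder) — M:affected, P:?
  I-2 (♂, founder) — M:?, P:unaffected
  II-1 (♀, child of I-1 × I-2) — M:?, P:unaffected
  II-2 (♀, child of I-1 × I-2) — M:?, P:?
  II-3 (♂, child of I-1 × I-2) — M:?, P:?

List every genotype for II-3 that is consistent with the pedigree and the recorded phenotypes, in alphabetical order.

II-3 ∈ {Mm PP, Mm Pp, Mm pp, mm PP, mm Pp, mm pp}

M/I-1 aff ·: mm
M/I-2 ? ·: MM|Mm|mm
M/II-1 ? I-1×I-2: Mm|mm
M/II-2 ? I-1×I-2: Mm|mm
M/II-3 ? I-1×I-2: Mm|mm
⇒ M over [I-1,I-2,II-1,II-2,II-3]: 10 consistent
P/I-1 ? ·: PP|Pp|pp
P/I-2 un ·: PP|Pp
P/II-1 un I-1×I-2: PP|Pp
P/II-2 ? I-1×I-2: PP|Pp|pp
P/II-3 ? I-1×I-2: PP|Pp|pp
⇒ P over [I-1,I-2,II-1,II-2,II-3]: 40 consistent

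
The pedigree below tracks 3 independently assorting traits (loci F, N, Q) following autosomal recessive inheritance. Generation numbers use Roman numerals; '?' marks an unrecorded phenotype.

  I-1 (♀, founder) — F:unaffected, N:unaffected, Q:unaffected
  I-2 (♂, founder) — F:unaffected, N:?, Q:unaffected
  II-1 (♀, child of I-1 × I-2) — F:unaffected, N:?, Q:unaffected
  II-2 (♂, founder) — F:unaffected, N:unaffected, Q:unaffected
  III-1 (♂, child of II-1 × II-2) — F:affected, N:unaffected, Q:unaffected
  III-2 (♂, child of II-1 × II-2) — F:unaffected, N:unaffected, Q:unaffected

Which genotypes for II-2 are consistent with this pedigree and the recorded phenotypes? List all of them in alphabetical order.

II-2 ∈ {Ff NN QQ, Ff NN Qq, Ff Nn QQ, Ff Nn Qq}

F/I-1 un ·: FF|Ff
F/I-2 un ·: FF|Ff
F/II-1 un I-1×I-2: Ff
F/II-2 un ·: Ff
F/III-1 aff II-1×II-2: ff
F/III-2 un II-1×II-2: FF|Ff
⇒ F over [I-1,I-2,II-1,II-2,III-1,III-2]: 6 consistent
N/I-1 un ·: NN|Nn
N/I-2 ? ·: NN|Nn|nn
N/II-1 ? I-1×I-2: NN|Nn|nn
N/II-2 un ·: NN|Nn
N/III-1 un II-1×II-2: NN|Nn
N/III-2 un II-1×II-2: NN|Nn
⇒ N over [I-1,I-2,II-1,II-2,III-1,III-2]: 64 consistent
Q/I-1 un ·: QQ|Qq
Q/I-2 un ·: QQ|Qq
Q/II-1 un I-1×I-2: QQ|Qq
Q/II-2 un ·: QQ|Qq
Q/III-1 un II-1×II-2: QQ|Qq
Q/III-2 un II-1×II-2: QQ|Qq
⇒ Q over [I-1,I-2,II-1,II-2,III-1,III-2]: 44 consistent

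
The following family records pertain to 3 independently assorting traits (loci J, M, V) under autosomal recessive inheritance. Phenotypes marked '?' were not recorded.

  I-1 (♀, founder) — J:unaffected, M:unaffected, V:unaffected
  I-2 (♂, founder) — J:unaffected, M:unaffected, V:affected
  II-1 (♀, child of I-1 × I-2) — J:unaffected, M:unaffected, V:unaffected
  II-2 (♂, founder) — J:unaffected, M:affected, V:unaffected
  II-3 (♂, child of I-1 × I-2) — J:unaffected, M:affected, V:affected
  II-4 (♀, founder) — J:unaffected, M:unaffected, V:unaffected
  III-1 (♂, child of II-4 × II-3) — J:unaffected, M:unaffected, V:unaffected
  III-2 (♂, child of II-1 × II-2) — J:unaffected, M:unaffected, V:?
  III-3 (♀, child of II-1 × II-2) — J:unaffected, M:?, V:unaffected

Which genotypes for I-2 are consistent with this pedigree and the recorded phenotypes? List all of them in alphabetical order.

J/I-1 un ·: JJ|Jj
J/I-2 un ·: JJ|Jj
J/II-1 un I-1×I-2: JJ|Jj
J/II-2 un ·: JJ|Jj
J/II-3 un I-1×I-2: JJ|Jj
J/II-4 un ·: JJ|Jj
J/III-1 un II-4×II-3: JJ|Jj
J/III-2 un II-1×II-2: JJ|Jj
J/III-3 un II-1×II-2: JJ|Jj
⇒ J over [I-1,I-2,II-1,II-2,II-3,II-4,III-1,III-2,III-3]: 288 consistent
M/I-1 un ·: Mm
M/I-2 un ·: Mm
M/II-1 un I-1×I-2: MM|Mm
M/II-2 aff ·: mm
M/II-3 aff I-1×I-2: mm
M/II-4 un ·: MM|Mm
M/III-1 un II-4×II-3: Mm
M/III-2 un II-1×II-2: Mm
M/III-3 ? II-1×II-2: Mm|mm
⇒ M over [I-1,I-2,II-1,II-2,II-3,II-4,III-1,III-2,III-3]: 6 consistent
V/I-1 un ·: Vv
V/I-2 aff ·: vv
V/II-1 un I-1×I-2: Vv
V/II-2 un ·: VV|Vv
V/II-3 aff I-1×I-2: vv
V/II-4 un ·: VV|Vv
V/III-1 un II-4×II-3: Vv
V/III-2 ? II-1×II-2: VV|Vv|vv
V/III-3 un II-1×II-2: VV|Vv
⇒ V over [I-1,I-2,II-1,II-2,II-3,II-4,III-1,III-2,III-3]: 20 consistent

I-2 ∈ {JJ Mm vv, Jj Mm vv}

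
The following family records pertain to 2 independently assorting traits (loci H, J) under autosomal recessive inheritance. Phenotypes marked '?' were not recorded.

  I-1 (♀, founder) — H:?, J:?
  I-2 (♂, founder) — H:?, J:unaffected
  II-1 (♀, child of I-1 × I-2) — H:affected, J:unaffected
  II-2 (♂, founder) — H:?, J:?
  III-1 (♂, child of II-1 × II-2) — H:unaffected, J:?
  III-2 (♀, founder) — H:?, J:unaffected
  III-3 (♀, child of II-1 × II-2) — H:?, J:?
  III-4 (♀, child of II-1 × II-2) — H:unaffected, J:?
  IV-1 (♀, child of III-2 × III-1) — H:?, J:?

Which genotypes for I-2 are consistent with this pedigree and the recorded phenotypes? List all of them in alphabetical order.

I-2 ∈ {Hh JJ, Hh Jj, hh JJ, hh Jj}

H/I-1 ? ·: Hh|hh
H/I-2 ? ·: Hh|hh
H/II-1 aff I-1×I-2: hh
H/II-2 ? ·: HH|Hh
H/III-1 un II-1×II-2: Hh
H/III-2 ? ·: HH|Hh|hh
H/III-3 ? II-1×II-2: Hh|hh
H/III-4 un II-1×II-2: Hh
H/IV-1 ? III-2×III-1: HH|Hh|hh
⇒ H over [I-1,I-2,II-1,II-2,III-1,III-2,III-3,III-4,IV-1]: 84 consistent
J/I-1 ? ·: JJ|Jj|jj
J/I-2 un ·: JJ|Jj
J/II-1 un I-1×I-2: JJ|Jj
J/II-2 ? ·: JJ|Jj|jj
J/III-1 ? II-1×II-2: JJ|Jj|jj
J/III-2 un ·: JJ|Jj
J/III-3 ? II-1×II-2: JJ|Jj|jj
J/III-4 ? II-1×II-2: JJ|Jj|jj
J/IV-1 ? III-2×III-1: JJ|Jj|jj
⇒ J over [I-1,I-2,II-1,II-2,III-1,III-2,III-3,III-4,IV-1]: 975 consistent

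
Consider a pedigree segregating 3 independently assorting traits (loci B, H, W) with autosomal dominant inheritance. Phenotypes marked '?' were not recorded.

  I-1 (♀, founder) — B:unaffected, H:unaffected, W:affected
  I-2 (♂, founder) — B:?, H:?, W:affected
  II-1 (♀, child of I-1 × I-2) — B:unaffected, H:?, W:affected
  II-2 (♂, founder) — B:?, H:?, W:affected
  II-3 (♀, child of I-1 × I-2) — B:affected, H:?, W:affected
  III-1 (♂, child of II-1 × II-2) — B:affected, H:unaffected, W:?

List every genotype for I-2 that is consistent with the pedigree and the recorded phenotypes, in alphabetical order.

I-2 ∈ {Bb HH WW, Bb HH Ww, Bb Hh WW, Bb Hh Ww, Bb hh WW, Bb hh Ww}

B/I-1 un ·: bb
B/I-2 ? ·: Bb
B/II-1 un I-1×I-2: bb
B/II-2 ? ·: Bb|BB
B/II-3 aff I-1×I-2: Bb
B/III-1 aff II-1×II-2: Bb
⇒ B over [I-1,I-2,II-1,II-2,II-3,III-1]: 2 consistent
H/I-1 un ·: hh
H/I-2 ? ·: hh|Hh|HH
H/II-1 ? I-1×I-2: hh|Hh
H/II-2 ? ·: hh|Hh
H/II-3 ? I-1×I-2: hh|Hh
H/III-1 un II-1×II-2: hh
⇒ H over [I-1,I-2,II-1,II-2,II-3,III-1]: 12 consistent
W/I-1 aff ·: Ww|WW
W/I-2 aff ·: Ww|WW
W/II-1 aff I-1×I-2: Ww|WW
W/II-2 aff ·: Ww|WW
W/II-3 aff I-1×I-2: Ww|WW
W/III-1 ? II-1×II-2: ww|Ww|WW
⇒ W over [I-1,I-2,II-1,II-2,II-3,III-1]: 51 consistent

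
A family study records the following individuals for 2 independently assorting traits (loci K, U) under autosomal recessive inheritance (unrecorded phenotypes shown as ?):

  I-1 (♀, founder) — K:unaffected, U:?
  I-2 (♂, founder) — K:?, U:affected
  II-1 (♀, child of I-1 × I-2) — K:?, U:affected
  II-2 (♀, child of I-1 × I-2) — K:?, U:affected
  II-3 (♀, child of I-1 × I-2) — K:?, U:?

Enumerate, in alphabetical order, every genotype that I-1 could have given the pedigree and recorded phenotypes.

K/I-1 un ·: KK|Kk
K/I-2 ? ·: KK|Kk|kk
K/II-1 ? I-1×I-2: KK|Kk|kk
K/II-2 ? I-1×I-2: KK|Kk|kk
K/II-3 ? I-1×I-2: KK|Kk|kk
⇒ K over [I-1,I-2,II-1,II-2,II-3]: 53 consistent
U/I-1 ? ·: Uu|uu
U/I-2 aff ·: uu
U/II-1 aff I-1×I-2: uu
U/II-2 aff I-1×I-2: uu
U/II-3 ? I-1×I-2: Uu|uu
⇒ U over [I-1,I-2,II-1,II-2,II-3]: 3 consistent

I-1 ∈ {KK Uu, KK uu, Kk Uu, Kk uu}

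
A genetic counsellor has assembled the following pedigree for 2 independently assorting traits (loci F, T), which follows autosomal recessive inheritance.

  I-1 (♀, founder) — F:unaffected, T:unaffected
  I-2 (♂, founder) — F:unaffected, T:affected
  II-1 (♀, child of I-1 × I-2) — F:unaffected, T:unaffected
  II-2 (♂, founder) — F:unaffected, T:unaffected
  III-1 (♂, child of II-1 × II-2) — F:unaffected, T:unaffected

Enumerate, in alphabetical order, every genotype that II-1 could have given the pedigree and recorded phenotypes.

F/I-1 un ·: FF|Ff
F/I-2 un ·: FF|Ff
F/II-1 un I-1×I-2: FF|Ff
F/II-2 un ·: FF|Ff
F/III-1 un II-1×II-2: FF|Ff
⇒ F over [I-1,I-2,II-1,II-2,III-1]: 24 consistent
T/I-1 un ·: TT|Tt
T/I-2 aff ·: tt
T/II-1 un I-1×I-2: Tt
T/II-2 un ·: TT|Tt
T/III-1 un II-1×II-2: TT|Tt
⇒ T over [I-1,I-2,II-1,II-2,III-1]: 8 consistent

II-1 ∈ {FF Tt, Ff Tt}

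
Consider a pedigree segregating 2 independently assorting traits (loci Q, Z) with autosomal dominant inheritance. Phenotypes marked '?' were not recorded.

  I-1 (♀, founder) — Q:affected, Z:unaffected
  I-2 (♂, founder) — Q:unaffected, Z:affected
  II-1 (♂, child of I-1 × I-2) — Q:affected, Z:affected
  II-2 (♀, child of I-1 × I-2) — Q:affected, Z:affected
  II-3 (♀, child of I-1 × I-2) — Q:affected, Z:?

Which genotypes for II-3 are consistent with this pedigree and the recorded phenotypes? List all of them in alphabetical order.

II-3 ∈ {Qq Zz, Qq zz}

Q/I-1 aff ·: Qq|QQ
Q/I-2 un ·: qq
Q/II-1 aff I-1×I-2: Qq
Q/II-2 aff I-1×I-2: Qq
Q/II-3 aff I-1×I-2: Qq
⇒ Q over [I-1,I-2,II-1,II-2,II-3]: 2 consistent
Z/I-1 un ·: zz
Z/I-2 aff ·: Zz|ZZ
Z/II-1 aff I-1×I-2: Zz
Z/II-2 aff I-1×I-2: Zz
Z/II-3 ? I-1×I-2: zz|Zz
⇒ Z over [I-1,I-2,II-1,II-2,II-3]: 3 consistent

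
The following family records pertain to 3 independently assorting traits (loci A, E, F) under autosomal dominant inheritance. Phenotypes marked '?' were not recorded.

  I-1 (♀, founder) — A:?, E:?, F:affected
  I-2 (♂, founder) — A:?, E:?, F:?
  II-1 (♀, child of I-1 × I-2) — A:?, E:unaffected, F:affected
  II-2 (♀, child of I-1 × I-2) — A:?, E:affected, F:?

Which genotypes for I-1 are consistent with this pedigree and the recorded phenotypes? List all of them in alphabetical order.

I-1 ∈ {AA Ee FF, AA Ee Ff, AA ee FF, AA ee Ff, Aa Ee FF, Aa Ee Ff, Aa ee FF, Aa ee Ff, aa Ee FF, aa Ee Ff, aa ee FF, aa ee Ff}

A/I-1 ? ·: aa|Aa|AA
A/I-2 ? ·: aa|Aa|AA
A/II-1 ? I-1×I-2: aa|Aa|AA
A/II-2 ? I-1×I-2: aa|Aa|AA
⇒ A over [I-1,I-2,II-1,II-2]: 29 consistent
E/I-1 ? ·: ee|Ee
E/I-2 ? ·: ee|Ee
E/II-1 un I-1×I-2: ee
E/II-2 aff I-1×I-2: Ee|EE
⇒ E over [I-1,I-2,II-1,II-2]: 4 consistent
F/I-1 aff ·: Ff|FF
F/I-2 ? ·: ff|Ff|FF
F/II-1 aff I-1×I-2: Ff|FF
F/II-2 ? I-1×I-2: ff|Ff|FF
⇒ F over [I-1,I-2,II-1,II-2]: 18 consistent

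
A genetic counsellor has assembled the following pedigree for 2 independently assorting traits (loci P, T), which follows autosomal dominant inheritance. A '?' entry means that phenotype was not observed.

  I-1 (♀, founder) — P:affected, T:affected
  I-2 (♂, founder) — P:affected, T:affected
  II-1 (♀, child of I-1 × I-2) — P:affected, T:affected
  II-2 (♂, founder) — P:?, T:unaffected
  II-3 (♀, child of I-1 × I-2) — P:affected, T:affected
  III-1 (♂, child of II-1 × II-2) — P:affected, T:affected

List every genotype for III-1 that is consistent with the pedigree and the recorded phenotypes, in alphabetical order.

III-1 ∈ {PP Tt, Pp Tt}

P/I-1 aff ·: Pp|PP
P/I-2 aff ·: Pp|PP
P/II-1 aff I-1×I-2: Pp|PP
P/II-2 ? ·: pp|Pp|PP
P/II-3 aff I-1×I-2: Pp|PP
P/III-1 aff II-1×II-2: Pp|PP
⇒ P over [I-1,I-2,II-1,II-2,II-3,III-1]: 58 consistent
T/I-1 aff ·: Tt|TT
T/I-2 aff ·: Tt|TT
T/II-1 aff I-1×I-2: Tt|TT
T/II-2 un ·: tt
T/II-3 aff I-1×I-2: Tt|TT
T/III-1 aff II-1×II-2: Tt
⇒ T over [I-1,I-2,II-1,II-2,II-3,III-1]: 13 consistent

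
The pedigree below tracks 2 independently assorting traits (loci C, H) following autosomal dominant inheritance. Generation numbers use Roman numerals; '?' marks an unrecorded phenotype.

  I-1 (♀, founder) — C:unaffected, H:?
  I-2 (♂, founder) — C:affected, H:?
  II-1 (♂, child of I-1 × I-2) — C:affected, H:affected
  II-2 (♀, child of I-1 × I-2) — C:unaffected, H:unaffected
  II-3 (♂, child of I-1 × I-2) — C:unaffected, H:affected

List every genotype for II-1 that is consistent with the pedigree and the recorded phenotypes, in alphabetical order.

II-1 ∈ {Cc HH, Cc Hh}

C/I-1 un ·: cc
C/I-2 aff ·: Cc
C/II-1 aff I-1×I-2: Cc
C/II-2 un I-1×I-2: cc
C/II-3 un I-1×I-2: cc
⇒ C over [I-1,I-2,II-1,II-2,II-3]: 1 consistent
H/I-1 ? ·: hh|Hh
H/I-2 ? ·: hh|Hh
H/II-1 aff I-1×I-2: Hh|HH
H/II-2 un I-1×I-2: hh
H/II-3 aff I-1×I-2: Hh|HH
⇒ H over [I-1,I-2,II-1,II-2,II-3]: 6 consistent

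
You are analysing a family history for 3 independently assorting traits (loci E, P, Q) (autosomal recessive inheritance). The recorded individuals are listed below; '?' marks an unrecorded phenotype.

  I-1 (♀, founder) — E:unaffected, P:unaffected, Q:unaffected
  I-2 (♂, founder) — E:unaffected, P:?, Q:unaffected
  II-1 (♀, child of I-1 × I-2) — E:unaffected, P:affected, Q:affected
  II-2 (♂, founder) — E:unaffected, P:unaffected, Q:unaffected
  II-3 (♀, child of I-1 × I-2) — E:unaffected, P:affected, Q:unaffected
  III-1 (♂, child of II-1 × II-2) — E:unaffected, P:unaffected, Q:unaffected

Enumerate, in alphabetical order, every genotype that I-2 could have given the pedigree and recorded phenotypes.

E/I-1 un ·: EE|Ee
E/I-2 un ·: EE|Ee
E/II-1 un I-1×I-2: EE|Ee
E/II-2 un ·: EE|Ee
E/II-3 un I-1×I-2: EE|Ee
E/III-1 un II-1×II-2: EE|Ee
⇒ E over [I-1,I-2,II-1,II-2,II-3,III-1]: 45 consistent
P/I-1 un ·: Pp
P/I-2 ? ·: Pp|pp
P/II-1 aff I-1×I-2: pp
P/II-2 un ·: PP|Pp
P/II-3 aff I-1×I-2: pp
P/III-1 un II-1×II-2: Pp
⇒ P over [I-1,I-2,II-1,II-2,II-3,III-1]: 4 consistent
Q/I-1 un ·: Qq
Q/I-2 un ·: Qq
Q/II-1 aff I-1×I-2: qq
Q/II-2 un ·: QQ|Qq
Q/II-3 un I-1×I-2: QQ|Qq
Q/III-1 un II-1×II-2: Qq
⇒ Q over [I-1,I-2,II-1,II-2,II-3,III-1]: 4 consistent

I-2 ∈ {EE Pp Qq, EE pp Qq, Ee Pp Qq, Ee pp Qq}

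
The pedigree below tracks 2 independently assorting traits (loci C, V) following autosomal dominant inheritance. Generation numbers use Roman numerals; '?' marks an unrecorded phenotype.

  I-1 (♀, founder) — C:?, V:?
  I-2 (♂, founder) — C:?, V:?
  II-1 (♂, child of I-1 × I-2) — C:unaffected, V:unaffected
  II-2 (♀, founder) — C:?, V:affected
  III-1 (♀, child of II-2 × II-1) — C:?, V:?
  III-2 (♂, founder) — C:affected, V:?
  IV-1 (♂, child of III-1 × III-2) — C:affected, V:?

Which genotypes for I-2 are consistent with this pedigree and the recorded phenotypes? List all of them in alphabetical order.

I-2 ∈ {Cc Vv, Cc vv, cc Vv, cc vv}

C/I-1 ? ·: cc|Cc
C/I-2 ? ·: cc|Cc
C/II-1 un I-1×I-2: cc
C/II-2 ? ·: cc|Cc|CC
C/III-1 ? II-2×II-1: cc|Cc
C/III-2 aff ·: Cc|CC
C/IV-1 aff III-1×III-2: Cc|CC
⇒ C over [I-1,I-2,II-1,II-2,III-1,III-2,IV-1]: 48 consistent
V/I-1 ? ·: vv|Vv
V/I-2 ? ·: vv|Vv
V/II-1 un I-1×I-2: vv
V/II-2 aff ·: Vv|VV
V/III-1 ? II-2×II-1: vv|Vv
V/III-2 ? ·: vv|Vv|VV
V/IV-1 ? III-1×III-2: vv|Vv|VV
⇒ V over [I-1,I-2,II-1,II-2,III-1,III-2,IV-1]: 72 consistent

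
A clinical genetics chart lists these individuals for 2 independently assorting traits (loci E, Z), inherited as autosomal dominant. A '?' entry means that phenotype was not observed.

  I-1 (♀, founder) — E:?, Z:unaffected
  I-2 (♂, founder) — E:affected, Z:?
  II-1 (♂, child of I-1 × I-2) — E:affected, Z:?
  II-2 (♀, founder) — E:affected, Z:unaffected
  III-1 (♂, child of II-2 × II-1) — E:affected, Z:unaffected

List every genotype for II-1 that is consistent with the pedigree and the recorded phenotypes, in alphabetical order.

E/I-1 ? ·: ee|Ee|EE
E/I-2 aff ·: Ee|EE
E/II-1 aff I-1×I-2: Ee|EE
E/II-2 aff ·: Ee|EE
E/III-1 aff II-2×II-1: Ee|EE
⇒ E over [I-1,I-2,II-1,II-2,III-1]: 32 consistent
Z/I-1 un ·: zz
Z/I-2 ? ·: zz|Zz|ZZ
Z/II-1 ? I-1×I-2: zz|Zz
Z/II-2 un ·: zz
Z/III-1 un II-2×II-1: zz
⇒ Z over [I-1,I-2,II-1,II-2,III-1]: 4 consistent

II-1 ∈ {EE Zz, EE zz, Ee Zz, Ee zz}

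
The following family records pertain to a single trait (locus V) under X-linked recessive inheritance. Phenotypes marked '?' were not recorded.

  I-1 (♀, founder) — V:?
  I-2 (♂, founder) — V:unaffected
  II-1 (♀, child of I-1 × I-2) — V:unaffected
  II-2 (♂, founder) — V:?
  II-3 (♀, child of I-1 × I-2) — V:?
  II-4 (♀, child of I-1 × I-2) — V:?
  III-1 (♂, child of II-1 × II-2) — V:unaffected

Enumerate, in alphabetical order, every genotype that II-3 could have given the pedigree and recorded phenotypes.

II-3 ∈ {X^VX^V, X^VX^v}

V/I-1 ? ·: X^VX^V|X^VX^v|X^vX^v
V/I-2 un ·: X^VY
V/II-1 un I-1×I-2: X^VX^V|X^VX^v
V/II-2 ? ·: X^VY|X^vY
V/II-3 ? I-1×I-2: X^VX^V|X^VX^v
V/II-4 ? I-1×I-2: X^VX^V|X^VX^v
V/III-1 un II-1×II-2: X^VY
⇒ V over [I-1,I-2,II-1,II-2,II-3,II-4,III-1]: 20 consistent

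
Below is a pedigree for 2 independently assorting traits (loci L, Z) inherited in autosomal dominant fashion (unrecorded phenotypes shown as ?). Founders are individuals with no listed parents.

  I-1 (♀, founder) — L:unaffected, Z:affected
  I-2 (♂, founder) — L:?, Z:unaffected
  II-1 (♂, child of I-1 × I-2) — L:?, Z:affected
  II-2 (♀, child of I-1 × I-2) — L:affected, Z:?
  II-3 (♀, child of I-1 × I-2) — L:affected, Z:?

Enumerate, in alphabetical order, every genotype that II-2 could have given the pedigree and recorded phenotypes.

L/I-1 un ·: ll
L/I-2 ? ·: Ll|LL
L/II-1 ? I-1×I-2: ll|Ll
L/II-2 aff I-1×I-2: Ll
L/II-3 aff I-1×I-2: Ll
⇒ L over [I-1,I-2,II-1,II-2,II-3]: 3 consistent
Z/I-1 aff ·: Zz|ZZ
Z/I-2 un ·: zz
Z/II-1 aff I-1×I-2: Zz
Z/II-2 ? I-1×I-2: zz|Zz
Z/II-3 ? I-1×I-2: zz|Zz
⇒ Z over [I-1,I-2,II-1,II-2,II-3]: 5 consistent

II-2 ∈ {Ll Zz, Ll zz}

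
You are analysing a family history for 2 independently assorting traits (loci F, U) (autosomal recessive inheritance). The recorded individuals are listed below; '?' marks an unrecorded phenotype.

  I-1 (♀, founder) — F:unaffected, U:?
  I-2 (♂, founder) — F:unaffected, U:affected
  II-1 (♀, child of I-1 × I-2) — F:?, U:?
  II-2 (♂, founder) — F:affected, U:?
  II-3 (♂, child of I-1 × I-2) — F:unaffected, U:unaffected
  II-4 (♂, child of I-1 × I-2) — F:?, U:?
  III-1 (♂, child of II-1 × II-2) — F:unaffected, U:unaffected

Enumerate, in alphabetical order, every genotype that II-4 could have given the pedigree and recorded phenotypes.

II-4 ∈ {FF Uu, FF uu, Ff Uu, Ff uu, ff Uu, ff uu}

F/I-1 un ·: FF|Ff
F/I-2 un ·: FF|Ff
F/II-1 ? I-1×I-2: FF|Ff
F/II-2 aff ·: ff
F/II-3 un I-1×I-2: FF|Ff
F/II-4 ? I-1×I-2: FF|Ff|ff
F/III-1 un II-1×II-2: Ff
⇒ F over [I-1,I-2,II-1,II-2,II-3,II-4,III-1]: 29 consistent
U/I-1 ? ·: UU|Uu
U/I-2 aff ·: uu
U/II-1 ? I-1×I-2: Uu|uu
U/II-2 ? ·: UU|Uu|uu
U/II-3 un I-1×I-2: Uu
U/II-4 ? I-1×I-2: Uu|uu
U/III-1 un II-1×II-2: UU|Uu
⇒ U over [I-1,I-2,II-1,II-2,II-3,II-4,III-1]: 19 consistent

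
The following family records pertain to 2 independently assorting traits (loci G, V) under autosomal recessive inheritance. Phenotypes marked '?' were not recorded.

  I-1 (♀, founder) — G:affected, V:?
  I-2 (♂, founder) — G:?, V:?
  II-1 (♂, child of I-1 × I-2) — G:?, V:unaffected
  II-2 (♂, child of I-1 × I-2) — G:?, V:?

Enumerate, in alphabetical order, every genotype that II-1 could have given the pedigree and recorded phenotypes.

II-1 ∈ {Gg VV, Gg Vv, gg VV, gg Vv}

G/I-1 aff ·: gg
G/I-2 ? ·: GG|Gg|gg
G/II-1 ? I-1×I-2: Gg|gg
G/II-2 ? I-1×I-2: Gg|gg
⇒ G over [I-1,I-2,II-1,II-2]: 6 consistent
V/I-1 ? ·: VV|Vv|vv
V/I-2 ? ·: VV|Vv|vv
V/II-1 un I-1×I-2: VV|Vv
V/II-2 ? I-1×I-2: VV|Vv|vv
⇒ V over [I-1,I-2,II-1,II-2]: 21 consistent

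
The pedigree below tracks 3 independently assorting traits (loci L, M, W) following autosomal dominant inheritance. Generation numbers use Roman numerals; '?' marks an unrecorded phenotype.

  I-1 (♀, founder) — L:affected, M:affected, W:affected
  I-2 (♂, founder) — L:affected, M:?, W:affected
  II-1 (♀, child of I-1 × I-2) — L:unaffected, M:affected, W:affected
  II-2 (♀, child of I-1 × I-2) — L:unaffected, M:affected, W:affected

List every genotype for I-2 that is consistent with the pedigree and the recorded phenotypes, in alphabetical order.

L/I-1 aff ·: Ll
L/I-2 aff ·: Ll
L/II-1 un I-1×I-2: ll
L/II-2 un I-1×I-2: ll
⇒ L over [I-1,I-2,II-1,II-2]: 1 consistent
M/I-1 aff ·: Mm|MM
M/I-2 ? ·: mm|Mm|MM
M/II-1 aff I-1×I-2: Mm|MM
M/II-2 aff I-1×I-2: Mm|MM
⇒ M over [I-1,I-2,II-1,II-2]: 15 consistent
W/I-1 aff ·: Ww|WW
W/I-2 aff ·: Ww|WW
W/II-1 aff I-1×I-2: Ww|WW
W/II-2 aff I-1×I-2: Ww|WW
⇒ W over [I-1,I-2,II-1,II-2]: 13 consistent

I-2 ∈ {Ll MM WW, Ll MM Ww, Ll Mm WW, Ll Mm Ww, Ll mm WW, Ll mm Ww}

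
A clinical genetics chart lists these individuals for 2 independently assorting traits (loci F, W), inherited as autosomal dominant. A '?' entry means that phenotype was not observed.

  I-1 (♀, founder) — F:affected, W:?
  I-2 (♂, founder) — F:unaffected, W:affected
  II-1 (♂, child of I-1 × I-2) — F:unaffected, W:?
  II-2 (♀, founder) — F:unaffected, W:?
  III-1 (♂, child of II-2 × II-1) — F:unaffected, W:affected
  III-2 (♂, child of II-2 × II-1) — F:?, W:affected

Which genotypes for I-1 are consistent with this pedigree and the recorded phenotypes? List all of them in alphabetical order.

F/I-1 aff ·: Ff
F/I-2 un ·: ff
F/II-1 un I-1×I-2: ff
F/II-2 un ·: ff
F/III-1 un II-2×II-1: ff
F/III-2 ? II-2×II-1: ff
⇒ F over [I-1,I-2,II-1,II-2,III-1,III-2]: 1 consistent
W/I-1 ? ·: ww|Ww|WW
W/I-2 aff ·: Ww|WW
W/II-1 ? I-1×I-2: ww|Ww|WW
W/II-2 ? ·: ww|Ww|WW
W/III-1 aff II-2×II-1: Ww|WW
W/III-2 aff II-2×II-1: Ww|WW
⇒ W over [I-1,I-2,II-1,II-2,III-1,III-2]: 73 consistent

I-1 ∈ {Ff WW, Ff Ww, Ff ww}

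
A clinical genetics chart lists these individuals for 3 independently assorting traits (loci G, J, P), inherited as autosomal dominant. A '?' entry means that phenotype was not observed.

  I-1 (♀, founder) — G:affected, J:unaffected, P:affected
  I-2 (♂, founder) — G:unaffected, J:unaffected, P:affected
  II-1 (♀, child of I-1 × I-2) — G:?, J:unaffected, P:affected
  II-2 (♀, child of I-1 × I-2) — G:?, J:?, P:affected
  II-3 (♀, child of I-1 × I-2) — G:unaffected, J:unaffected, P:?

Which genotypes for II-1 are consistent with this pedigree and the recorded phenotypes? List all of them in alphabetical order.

II-1 ∈ {Gg jj PP, Gg jj Pp, gg jj PP, gg jj Pp}

G/I-1 aff ·: Gg
G/I-2 un ·: gg
G/II-1 ? I-1×I-2: gg|Gg
G/II-2 ? I-1×I-2: gg|Gg
G/II-3 un I-1×I-2: gg
⇒ G over [I-1,I-2,II-1,II-2,II-3]: 4 consistent
J/I-1 un ·: jj
J/I-2 un ·: jj
J/II-1 un I-1×I-2: jj
J/II-2 ? I-1×I-2: jj
J/II-3 un I-1×I-2: jj
⇒ J over [I-1,I-2,II-1,II-2,II-3]: 1 consistent
P/I-1 aff ·: Pp|PP
P/I-2 aff ·: Pp|PP
P/II-1 aff I-1×I-2: Pp|PP
P/II-2 aff I-1×I-2: Pp|PP
P/II-3 ? I-1×I-2: pp|Pp|PP
⇒ P over [I-1,I-2,II-1,II-2,II-3]: 29 consistent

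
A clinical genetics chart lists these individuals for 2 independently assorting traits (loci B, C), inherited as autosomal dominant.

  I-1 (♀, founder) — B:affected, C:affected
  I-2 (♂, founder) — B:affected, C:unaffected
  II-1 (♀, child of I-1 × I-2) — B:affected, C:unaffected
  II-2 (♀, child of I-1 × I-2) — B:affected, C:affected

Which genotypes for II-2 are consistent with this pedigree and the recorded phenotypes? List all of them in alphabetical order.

II-2 ∈ {BB Cc, Bb Cc}

B/I-1 aff ·: Bb|BB
B/I-2 aff ·: Bb|BB
B/II-1 aff I-1×I-2: Bb|BB
B/II-2 aff I-1×I-2: Bb|BB
⇒ B over [I-1,I-2,II-1,II-2]: 13 consistent
C/I-1 aff ·: Cc
C/I-2 un ·: cc
C/II-1 un I-1×I-2: cc
C/II-2 aff I-1×I-2: Cc
⇒ C over [I-1,I-2,II-1,II-2]: 1 consistent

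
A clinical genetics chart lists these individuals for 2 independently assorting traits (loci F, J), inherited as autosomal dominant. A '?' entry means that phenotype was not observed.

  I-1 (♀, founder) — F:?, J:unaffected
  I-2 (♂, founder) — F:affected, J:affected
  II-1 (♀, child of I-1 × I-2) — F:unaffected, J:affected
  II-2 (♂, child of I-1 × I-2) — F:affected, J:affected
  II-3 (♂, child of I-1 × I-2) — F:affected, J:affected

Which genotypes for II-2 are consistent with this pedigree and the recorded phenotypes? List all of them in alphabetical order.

II-2 ∈ {FF Jj, Ff Jj}

F/I-1 ? ·: ff|Ff
F/I-2 aff ·: Ff
F/II-1 un I-1×I-2: ff
F/II-2 aff I-1×I-2: Ff|FF
F/II-3 aff I-1×I-2: Ff|FF
⇒ F over [I-1,I-2,II-1,II-2,II-3]: 5 consistent
J/I-1 un ·: jj
J/I-2 aff ·: Jj|JJ
J/II-1 aff I-1×I-2: Jj
J/II-2 aff I-1×I-2: Jj
J/II-3 aff I-1×I-2: Jj
⇒ J over [I-1,I-2,II-1,II-2,II-3]: 2 consistent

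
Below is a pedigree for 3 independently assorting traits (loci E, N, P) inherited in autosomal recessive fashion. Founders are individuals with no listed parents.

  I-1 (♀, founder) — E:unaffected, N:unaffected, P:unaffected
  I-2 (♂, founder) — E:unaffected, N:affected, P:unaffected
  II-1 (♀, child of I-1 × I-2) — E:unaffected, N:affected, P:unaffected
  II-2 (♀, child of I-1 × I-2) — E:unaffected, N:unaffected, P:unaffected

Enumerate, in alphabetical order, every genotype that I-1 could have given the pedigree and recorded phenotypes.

E/I-1 un ·: EE|Ee
E/I-2 un ·: EE|Ee
E/II-1 un I-1×I-2: EE|Ee
E/II-2 un I-1×I-2: EE|Ee
⇒ E over [I-1,I-2,II-1,II-2]: 13 consistent
N/I-1 un ·: Nn
N/I-2 aff ·: nn
N/II-1 aff I-1×I-2: nn
N/II-2 un I-1×I-2: Nn
⇒ N over [I-1,I-2,II-1,II-2]: 1 consistent
P/I-1 un ·: PP|Pp
P/I-2 un ·: PP|Pp
P/II-1 un I-1×I-2: PP|Pp
P/II-2 un I-1×I-2: PP|Pp
⇒ P over [I-1,I-2,II-1,II-2]: 13 consistent

I-1 ∈ {EE Nn PP, EE Nn Pp, Ee Nn PP, Ee Nn Pp}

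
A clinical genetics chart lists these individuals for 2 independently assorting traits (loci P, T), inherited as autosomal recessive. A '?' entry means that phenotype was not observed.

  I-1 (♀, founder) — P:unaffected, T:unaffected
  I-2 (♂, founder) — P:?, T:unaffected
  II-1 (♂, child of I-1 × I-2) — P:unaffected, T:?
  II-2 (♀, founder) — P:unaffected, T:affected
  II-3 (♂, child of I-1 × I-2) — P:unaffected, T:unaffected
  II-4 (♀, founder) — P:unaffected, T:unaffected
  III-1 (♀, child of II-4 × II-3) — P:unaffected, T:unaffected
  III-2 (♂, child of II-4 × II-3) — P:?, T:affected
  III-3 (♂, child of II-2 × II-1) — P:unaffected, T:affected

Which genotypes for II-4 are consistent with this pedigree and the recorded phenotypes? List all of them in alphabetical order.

II-4 ∈ {PP Tt, Pp Tt}

P/I-1 un ·: PP|Pp
P/I-2 ? ·: PP|Pp|pp
P/II-1 un I-1×I-2: PP|Pp
P/II-2 un ·: PP|Pp
P/II-3 un I-1×I-2: PP|Pp
P/II-4 un ·: PP|Pp
P/III-1 un II-4×II-3: PP|Pp
P/III-2 ? II-4×II-3: PP|Pp|pp
P/III-3 un II-2×II-1: PP|Pp
⇒ P over [I-1,I-2,II-1,II-2,II-3,II-4,III-1,III-2,III-3]: 410 consistent
T/I-1 un ·: TT|Tt
T/I-2 un ·: TT|Tt
T/II-1 ? I-1×I-2: Tt|tt
T/II-2 aff ·: tt
T/II-3 un I-1×I-2: Tt
T/II-4 un ·: Tt
T/III-1 un II-4×II-3: TT|Tt
T/III-2 aff II-4×II-3: tt
T/III-3 aff II-2×II-1: tt
⇒ T over [I-1,I-2,II-1,II-2,II-3,II-4,III-1,III-2,III-3]: 8 consistent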